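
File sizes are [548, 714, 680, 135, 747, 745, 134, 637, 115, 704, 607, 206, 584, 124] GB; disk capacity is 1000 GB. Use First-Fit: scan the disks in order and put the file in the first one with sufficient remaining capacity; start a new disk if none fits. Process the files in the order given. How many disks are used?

disk 1: place 548 GB, 452 GB left
disk 2: place 714 GB, 286 GB left
disk 3: place 680 GB, 320 GB left
disk 1: place 135 GB, 317 GB left
disk 4: place 747 GB, 253 GB left
disk 5: place 745 GB, 255 GB left
disk 1: place 134 GB, 183 GB left
disk 6: place 637 GB, 363 GB left
disk 1: place 115 GB, 68 GB left
disk 7: place 704 GB, 296 GB left
disk 8: place 607 GB, 393 GB left
disk 2: place 206 GB, 80 GB left
disk 9: place 584 GB, 416 GB left
disk 3: place 124 GB, 196 GB left
Final disks: [548,135,134,115] [714,206] [680,124] [747] [745] [637] [704] [607] [584].

9 disks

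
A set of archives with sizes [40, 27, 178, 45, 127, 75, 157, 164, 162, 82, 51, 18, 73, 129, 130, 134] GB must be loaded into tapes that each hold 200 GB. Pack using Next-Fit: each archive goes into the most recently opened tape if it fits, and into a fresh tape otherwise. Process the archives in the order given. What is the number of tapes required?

12

tape 1: place 40 GB, 160 GB left
tape 1: place 27 GB, 133 GB left
tape 2: place 178 GB, 22 GB left
tape 3: place 45 GB, 155 GB left
tape 3: place 127 GB, 28 GB left
tape 4: place 75 GB, 125 GB left
tape 5: place 157 GB, 43 GB left
tape 6: place 164 GB, 36 GB left
tape 7: place 162 GB, 38 GB left
tape 8: place 82 GB, 118 GB left
tape 8: place 51 GB, 67 GB left
tape 8: place 18 GB, 49 GB left
tape 9: place 73 GB, 127 GB left
tape 10: place 129 GB, 71 GB left
tape 11: place 130 GB, 70 GB left
tape 12: place 134 GB, 66 GB left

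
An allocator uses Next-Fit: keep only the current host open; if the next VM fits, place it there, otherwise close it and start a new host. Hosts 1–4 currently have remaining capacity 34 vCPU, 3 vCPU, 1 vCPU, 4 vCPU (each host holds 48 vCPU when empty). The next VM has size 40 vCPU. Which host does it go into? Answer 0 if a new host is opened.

Next-Fit only looks at host 4, which has 4 vCPU free.
40 vCPU does not fit, so a new host is opened.

0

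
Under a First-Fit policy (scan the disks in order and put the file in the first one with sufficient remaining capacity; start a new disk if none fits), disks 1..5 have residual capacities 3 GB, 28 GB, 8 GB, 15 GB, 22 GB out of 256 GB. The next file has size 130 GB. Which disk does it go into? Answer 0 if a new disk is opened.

0

No disk has ≥ 130 GB free, so a new disk is opened.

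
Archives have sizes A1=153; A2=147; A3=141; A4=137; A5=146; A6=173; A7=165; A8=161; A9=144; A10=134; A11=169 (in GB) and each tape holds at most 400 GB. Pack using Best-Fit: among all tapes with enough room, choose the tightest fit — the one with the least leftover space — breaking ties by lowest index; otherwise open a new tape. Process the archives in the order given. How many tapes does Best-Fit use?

6

A1 (153 GB) → tape 1 (remaining 247 GB)
A2 (147 GB) → tape 1 (remaining 100 GB)
A3 (141 GB) → tape 2 (remaining 259 GB)
A4 (137 GB) → tape 2 (remaining 122 GB)
A5 (146 GB) → tape 3 (remaining 254 GB)
A6 (173 GB) → tape 3 (remaining 81 GB)
A7 (165 GB) → tape 4 (remaining 235 GB)
A8 (161 GB) → tape 4 (remaining 74 GB)
A9 (144 GB) → tape 5 (remaining 256 GB)
A10 (134 GB) → tape 5 (remaining 122 GB)
A11 (169 GB) → tape 6 (remaining 231 GB)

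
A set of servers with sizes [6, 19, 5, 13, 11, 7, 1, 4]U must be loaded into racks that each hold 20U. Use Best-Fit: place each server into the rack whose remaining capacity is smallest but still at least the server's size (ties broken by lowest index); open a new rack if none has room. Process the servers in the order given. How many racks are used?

4

rack 1: place 6U, 14U left
rack 2: place 19U, 1U left
rack 1: place 5U, 9U left
rack 3: place 13U, 7U left
rack 4: place 11U, 9U left
rack 3: place 7U, 0U left
rack 2: place 1U, 0U left
rack 1: place 4U, 5U left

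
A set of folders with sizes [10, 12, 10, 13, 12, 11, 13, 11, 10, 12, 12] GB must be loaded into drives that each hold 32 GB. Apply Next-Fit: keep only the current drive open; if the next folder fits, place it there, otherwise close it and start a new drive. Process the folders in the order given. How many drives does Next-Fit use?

5 drives

Put 10 GB in drive 1; 22 GB remain.
Put 12 GB in drive 1; 10 GB remain.
Put 10 GB in drive 1; 0 GB remain.
Put 13 GB in drive 2; 19 GB remain.
Put 12 GB in drive 2; 7 GB remain.
Put 11 GB in drive 3; 21 GB remain.
Put 13 GB in drive 3; 8 GB remain.
Put 11 GB in drive 4; 21 GB remain.
Put 10 GB in drive 4; 11 GB remain.
Put 12 GB in drive 5; 20 GB remain.
Put 12 GB in drive 5; 8 GB remain.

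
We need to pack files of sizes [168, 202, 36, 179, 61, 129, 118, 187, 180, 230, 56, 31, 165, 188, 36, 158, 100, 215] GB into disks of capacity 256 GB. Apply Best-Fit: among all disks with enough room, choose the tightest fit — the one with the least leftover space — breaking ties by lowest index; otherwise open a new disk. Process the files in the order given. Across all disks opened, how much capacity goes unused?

633

Put 168 GB in disk 1; 88 GB remain.
Put 202 GB in disk 2; 54 GB remain.
Put 36 GB in disk 2; 18 GB remain.
Put 179 GB in disk 3; 77 GB remain.
Put 61 GB in disk 3; 16 GB remain.
Put 129 GB in disk 4; 127 GB remain.
Put 118 GB in disk 4; 9 GB remain.
Put 187 GB in disk 5; 69 GB remain.
Put 180 GB in disk 6; 76 GB remain.
Put 230 GB in disk 7; 26 GB remain.
Put 56 GB in disk 5; 13 GB remain.
Put 31 GB in disk 6; 45 GB remain.
Put 165 GB in disk 8; 91 GB remain.
Put 188 GB in disk 9; 68 GB remain.
Put 36 GB in disk 6; 9 GB remain.
Put 158 GB in disk 10; 98 GB remain.
Put 100 GB in disk 11; 156 GB remain.
Put 215 GB in disk 12; 41 GB remain.
12 disks × 256 GB = 3072 GB; used 2439 GB; unused 633 GB.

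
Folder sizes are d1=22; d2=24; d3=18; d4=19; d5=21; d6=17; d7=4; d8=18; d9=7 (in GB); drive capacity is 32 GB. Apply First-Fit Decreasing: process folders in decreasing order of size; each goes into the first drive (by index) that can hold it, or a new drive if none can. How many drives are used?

Sorted descending: 24, 22, 21, 19, 18, 18, 17, 7, 4.
24 GB → drive 1 (remaining 8 GB)
22 GB → drive 2 (remaining 10 GB)
21 GB → drive 3 (remaining 11 GB)
19 GB → drive 4 (remaining 13 GB)
18 GB → drive 5 (remaining 14 GB)
18 GB → drive 6 (remaining 14 GB)
17 GB → drive 7 (remaining 15 GB)
7 GB → drive 1 (remaining 1 GB)
4 GB → drive 2 (remaining 6 GB)
Final drives: [24,7] [22,4] [21] [19] [18] [18] [17].

7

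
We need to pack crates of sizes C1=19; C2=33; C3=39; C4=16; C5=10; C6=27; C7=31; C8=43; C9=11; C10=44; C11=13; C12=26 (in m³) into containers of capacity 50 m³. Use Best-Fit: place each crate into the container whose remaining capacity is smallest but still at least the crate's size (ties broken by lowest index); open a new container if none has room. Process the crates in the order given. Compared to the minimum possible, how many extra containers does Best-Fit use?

0

Best-Fit: [19,27] [33,16] [39,10] [31,11] [43] [44] [13,26] → 7 containers.
Total size 312 m³; any packing needs at least ⌈312/50⌉ = 7 containers.
So 7 is already optimal.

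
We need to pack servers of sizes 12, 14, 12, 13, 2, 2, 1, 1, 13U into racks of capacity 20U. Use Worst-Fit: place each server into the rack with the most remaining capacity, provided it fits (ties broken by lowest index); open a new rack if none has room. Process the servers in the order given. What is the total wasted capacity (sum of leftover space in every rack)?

30

Put 12U in rack 1; 8U remain.
Put 14U in rack 2; 6U remain.
Put 12U in rack 3; 8U remain.
Put 13U in rack 4; 7U remain.
Put 2U in rack 1; 6U remain.
Put 2U in rack 3; 6U remain.
Put 1U in rack 4; 6U remain.
Put 1U in rack 1; 5U remain.
Put 13U in rack 5; 7U remain.
5 racks × 20U = 100U; used 70U; unused 30U.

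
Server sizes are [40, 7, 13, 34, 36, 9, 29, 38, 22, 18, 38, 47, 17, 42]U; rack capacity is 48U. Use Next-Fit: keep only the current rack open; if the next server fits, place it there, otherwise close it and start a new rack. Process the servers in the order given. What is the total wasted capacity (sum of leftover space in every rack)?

90

Put 40U in rack 1; 8U remain.
Put 7U in rack 1; 1U remain.
Put 13U in rack 2; 35U remain.
Put 34U in rack 2; 1U remain.
Put 36U in rack 3; 12U remain.
Put 9U in rack 3; 3U remain.
Put 29U in rack 4; 19U remain.
Put 38U in rack 5; 10U remain.
Put 22U in rack 6; 26U remain.
Put 18U in rack 6; 8U remain.
Put 38U in rack 7; 10U remain.
Put 47U in rack 8; 1U remain.
Put 17U in rack 9; 31U remain.
Put 42U in rack 10; 6U remain.
10 racks × 48U = 480U; used 390U; unused 90U.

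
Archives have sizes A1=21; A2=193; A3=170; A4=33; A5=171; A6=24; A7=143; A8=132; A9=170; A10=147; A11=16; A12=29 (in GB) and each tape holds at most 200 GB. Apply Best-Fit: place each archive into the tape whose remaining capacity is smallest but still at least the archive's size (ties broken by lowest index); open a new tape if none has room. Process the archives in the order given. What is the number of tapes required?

Put A1 (21 GB) in tape 1; 179 GB remain.
Put A2 (193 GB) in tape 2; 7 GB remain.
Put A3 (170 GB) in tape 1; 9 GB remain.
Put A4 (33 GB) in tape 3; 167 GB remain.
Put A5 (171 GB) in tape 4; 29 GB remain.
Put A6 (24 GB) in tape 4; 5 GB remain.
Put A7 (143 GB) in tape 3; 24 GB remain.
Put A8 (132 GB) in tape 5; 68 GB remain.
Put A9 (170 GB) in tape 6; 30 GB remain.
Put A10 (147 GB) in tape 7; 53 GB remain.
Put A11 (16 GB) in tape 3; 8 GB remain.
Put A12 (29 GB) in tape 6; 1 GB remain.
Final tapes: [21,170] [193] [33,143,16] [171,24] [132] [170,29] [147].

7 tapes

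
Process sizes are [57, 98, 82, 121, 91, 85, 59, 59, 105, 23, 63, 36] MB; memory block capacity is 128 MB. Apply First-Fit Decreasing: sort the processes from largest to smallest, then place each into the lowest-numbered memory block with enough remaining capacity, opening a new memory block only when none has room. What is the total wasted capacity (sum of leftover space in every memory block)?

145

Sorted descending: 121, 105, 98, 91, 85, 82, 63, 59, 59, 57, 36, 23.
Put 121 MB in memory block 1; 7 MB remain.
Put 105 MB in memory block 2; 23 MB remain.
Put 98 MB in memory block 3; 30 MB remain.
Put 91 MB in memory block 4; 37 MB remain.
Put 85 MB in memory block 5; 43 MB remain.
Put 82 MB in memory block 6; 46 MB remain.
Put 63 MB in memory block 7; 65 MB remain.
Put 59 MB in memory block 7; 6 MB remain.
Put 59 MB in memory block 8; 69 MB remain.
Put 57 MB in memory block 8; 12 MB remain.
Put 36 MB in memory block 4; 1 MB remain.
Put 23 MB in memory block 2; 0 MB remain.
8 memory blocks × 128 MB = 1024 MB; used 879 MB; unused 145 MB.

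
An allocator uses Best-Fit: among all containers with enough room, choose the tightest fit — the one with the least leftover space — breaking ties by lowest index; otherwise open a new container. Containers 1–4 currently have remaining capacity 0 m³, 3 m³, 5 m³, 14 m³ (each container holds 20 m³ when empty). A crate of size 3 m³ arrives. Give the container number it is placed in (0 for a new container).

2

Containers with room: container 2 (3 m³), container 3 (5 m³), container 4 (14 m³).
Tightest fit is container 2 with 3 m³ free.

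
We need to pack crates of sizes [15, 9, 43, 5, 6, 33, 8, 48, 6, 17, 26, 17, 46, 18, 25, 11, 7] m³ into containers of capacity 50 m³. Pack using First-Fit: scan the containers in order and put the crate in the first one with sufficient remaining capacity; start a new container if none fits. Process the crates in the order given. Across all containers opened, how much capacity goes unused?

60

container 1: place 15 m³, 35 m³ left
container 1: place 9 m³, 26 m³ left
container 2: place 43 m³, 7 m³ left
container 1: place 5 m³, 21 m³ left
container 1: place 6 m³, 15 m³ left
container 3: place 33 m³, 17 m³ left
container 1: place 8 m³, 7 m³ left
container 4: place 48 m³, 2 m³ left
container 1: place 6 m³, 1 m³ left
container 3: place 17 m³, 0 m³ left
container 5: place 26 m³, 24 m³ left
container 5: place 17 m³, 7 m³ left
container 6: place 46 m³, 4 m³ left
container 7: place 18 m³, 32 m³ left
container 7: place 25 m³, 7 m³ left
container 8: place 11 m³, 39 m³ left
container 2: place 7 m³, 0 m³ left
8 containers × 50 m³ = 400 m³; used 340 m³; unused 60 m³.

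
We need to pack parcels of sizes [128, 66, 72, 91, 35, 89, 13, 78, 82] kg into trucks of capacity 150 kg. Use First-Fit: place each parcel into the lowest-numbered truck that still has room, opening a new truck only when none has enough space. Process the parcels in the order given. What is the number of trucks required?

6

truck 1: place 128 kg, 22 kg left
truck 2: place 66 kg, 84 kg left
truck 2: place 72 kg, 12 kg left
truck 3: place 91 kg, 59 kg left
truck 3: place 35 kg, 24 kg left
truck 4: place 89 kg, 61 kg left
truck 1: place 13 kg, 9 kg left
truck 5: place 78 kg, 72 kg left
truck 6: place 82 kg, 68 kg left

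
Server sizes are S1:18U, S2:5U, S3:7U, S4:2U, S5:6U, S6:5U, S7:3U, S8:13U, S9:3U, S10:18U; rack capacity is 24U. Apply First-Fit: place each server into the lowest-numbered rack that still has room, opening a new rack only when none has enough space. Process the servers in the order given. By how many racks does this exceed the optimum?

0

First-Fit: [18,5] [7,2,6,5,3] [13,3] [18] → 4 racks.
Total size 80U; any packing needs at least ⌈80/24⌉ = 4 racks.
So 4 is already optimal.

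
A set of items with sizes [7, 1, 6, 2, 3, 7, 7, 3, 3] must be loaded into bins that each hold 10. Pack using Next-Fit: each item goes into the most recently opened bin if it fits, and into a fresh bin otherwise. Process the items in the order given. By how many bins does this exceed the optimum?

Next-Fit: [7,1] [6,2] [3,7] [7,3] [3] → 5 bins.
Total size 39; any packing needs at least ⌈39/10⌉ = 4 bins.
An optimal packing achieves that bound: [7,3] [7,3] [7,3] [6,2,1] → 4 bins.
Excess: 5 − 4 = 1.

1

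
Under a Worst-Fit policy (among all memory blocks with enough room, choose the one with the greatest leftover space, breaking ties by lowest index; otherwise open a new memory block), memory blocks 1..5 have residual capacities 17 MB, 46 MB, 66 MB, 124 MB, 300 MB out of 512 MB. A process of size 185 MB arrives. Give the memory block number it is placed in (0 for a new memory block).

5

Memory blocks with room: memory block 5 (300 MB).
Most room is memory block 5 with 300 MB free.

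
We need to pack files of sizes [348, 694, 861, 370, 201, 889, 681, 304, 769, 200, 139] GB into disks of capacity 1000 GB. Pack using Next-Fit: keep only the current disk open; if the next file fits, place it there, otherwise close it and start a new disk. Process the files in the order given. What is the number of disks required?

disk 1: place 348 GB, 652 GB left
disk 2: place 694 GB, 306 GB left
disk 3: place 861 GB, 139 GB left
disk 4: place 370 GB, 630 GB left
disk 4: place 201 GB, 429 GB left
disk 5: place 889 GB, 111 GB left
disk 6: place 681 GB, 319 GB left
disk 6: place 304 GB, 15 GB left
disk 7: place 769 GB, 231 GB left
disk 7: place 200 GB, 31 GB left
disk 8: place 139 GB, 861 GB left
Final disks: [348] [694] [861] [370,201] [889] [681,304] [769,200] [139].

8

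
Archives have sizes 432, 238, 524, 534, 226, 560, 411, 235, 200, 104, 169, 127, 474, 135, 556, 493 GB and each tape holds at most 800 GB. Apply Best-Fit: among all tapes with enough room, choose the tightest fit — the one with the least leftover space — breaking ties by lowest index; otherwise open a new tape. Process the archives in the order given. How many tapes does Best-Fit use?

432 GB → tape 1 (remaining 368 GB)
238 GB → tape 1 (remaining 130 GB)
524 GB → tape 2 (remaining 276 GB)
534 GB → tape 3 (remaining 266 GB)
226 GB → tape 3 (remaining 40 GB)
560 GB → tape 4 (remaining 240 GB)
411 GB → tape 5 (remaining 389 GB)
235 GB → tape 4 (remaining 5 GB)
200 GB → tape 2 (remaining 76 GB)
104 GB → tape 1 (remaining 26 GB)
169 GB → tape 5 (remaining 220 GB)
127 GB → tape 5 (remaining 93 GB)
474 GB → tape 6 (remaining 326 GB)
135 GB → tape 6 (remaining 191 GB)
556 GB → tape 7 (remaining 244 GB)
493 GB → tape 8 (remaining 307 GB)

8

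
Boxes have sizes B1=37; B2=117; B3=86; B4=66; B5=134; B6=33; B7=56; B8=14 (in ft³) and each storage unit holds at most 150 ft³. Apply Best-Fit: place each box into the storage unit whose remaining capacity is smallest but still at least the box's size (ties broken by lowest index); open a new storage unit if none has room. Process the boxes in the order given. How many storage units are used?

4

B1 (37 ft³) → storage unit 1 (remaining 113 ft³)
B2 (117 ft³) → storage unit 2 (remaining 33 ft³)
B3 (86 ft³) → storage unit 1 (remaining 27 ft³)
B4 (66 ft³) → storage unit 3 (remaining 84 ft³)
B5 (134 ft³) → storage unit 4 (remaining 16 ft³)
B6 (33 ft³) → storage unit 2 (remaining 0 ft³)
B7 (56 ft³) → storage unit 3 (remaining 28 ft³)
B8 (14 ft³) → storage unit 4 (remaining 2 ft³)
Final storage units: [37,86] [117,33] [66,56] [134,14].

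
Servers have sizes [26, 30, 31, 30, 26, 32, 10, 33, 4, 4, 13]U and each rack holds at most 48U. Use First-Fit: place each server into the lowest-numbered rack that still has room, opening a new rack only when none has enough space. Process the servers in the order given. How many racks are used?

7 racks

Put 26U in rack 1; 22U remain.
Put 30U in rack 2; 18U remain.
Put 31U in rack 3; 17U remain.
Put 30U in rack 4; 18U remain.
Put 26U in rack 5; 22U remain.
Put 32U in rack 6; 16U remain.
Put 10U in rack 1; 12U remain.
Put 33U in rack 7; 15U remain.
Put 4U in rack 1; 8U remain.
Put 4U in rack 1; 4U remain.
Put 13U in rack 2; 5U remain.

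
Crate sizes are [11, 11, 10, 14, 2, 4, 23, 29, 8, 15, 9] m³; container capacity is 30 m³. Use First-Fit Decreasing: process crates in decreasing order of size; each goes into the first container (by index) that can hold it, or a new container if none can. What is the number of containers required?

Sorted descending: 29, 23, 15, 14, 11, 11, 10, 9, 8, 4, 2.
Put 29 m³ in container 1; 1 m³ remain.
Put 23 m³ in container 2; 7 m³ remain.
Put 15 m³ in container 3; 15 m³ remain.
Put 14 m³ in container 3; 1 m³ remain.
Put 11 m³ in container 4; 19 m³ remain.
Put 11 m³ in container 4; 8 m³ remain.
Put 10 m³ in container 5; 20 m³ remain.
Put 9 m³ in container 5; 11 m³ remain.
Put 8 m³ in container 4; 0 m³ remain.
Put 4 m³ in container 2; 3 m³ remain.
Put 2 m³ in container 2; 1 m³ remain.
Final containers: [29] [23,4,2] [15,14] [11,11,8] [10,9].

5 containers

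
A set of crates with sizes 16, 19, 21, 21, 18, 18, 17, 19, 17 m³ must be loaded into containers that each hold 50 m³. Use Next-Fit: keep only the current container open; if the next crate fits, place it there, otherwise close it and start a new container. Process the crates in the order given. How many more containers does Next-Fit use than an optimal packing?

Next-Fit: [16,19] [21,21] [18,18] [17,19] [17] → 5 containers.
Total size 166 m³; any packing needs at least ⌈166/50⌉ = 4 containers.
An optimal packing achieves that bound: [21,21] [19,19] [18,18] [17,17,16] → 4 containers.
Excess: 5 − 4 = 1.

1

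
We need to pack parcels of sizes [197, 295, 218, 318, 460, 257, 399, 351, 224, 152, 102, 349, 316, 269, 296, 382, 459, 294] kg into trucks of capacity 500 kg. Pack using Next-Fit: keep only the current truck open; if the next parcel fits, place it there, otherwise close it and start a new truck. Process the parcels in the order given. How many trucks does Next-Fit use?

197 kg → truck 1 (remaining 303 kg)
295 kg → truck 1 (remaining 8 kg)
218 kg → truck 2 (remaining 282 kg)
318 kg → truck 3 (remaining 182 kg)
460 kg → truck 4 (remaining 40 kg)
257 kg → truck 5 (remaining 243 kg)
399 kg → truck 6 (remaining 101 kg)
351 kg → truck 7 (remaining 149 kg)
224 kg → truck 8 (remaining 276 kg)
152 kg → truck 8 (remaining 124 kg)
102 kg → truck 8 (remaining 22 kg)
349 kg → truck 9 (remaining 151 kg)
316 kg → truck 10 (remaining 184 kg)
269 kg → truck 11 (remaining 231 kg)
296 kg → truck 12 (remaining 204 kg)
382 kg → truck 13 (remaining 118 kg)
459 kg → truck 14 (remaining 41 kg)
294 kg → truck 15 (remaining 206 kg)

15 trucks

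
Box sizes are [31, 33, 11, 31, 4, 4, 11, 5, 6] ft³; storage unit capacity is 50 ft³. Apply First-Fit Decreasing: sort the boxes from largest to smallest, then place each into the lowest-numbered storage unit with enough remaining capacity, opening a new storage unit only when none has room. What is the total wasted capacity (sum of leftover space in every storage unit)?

Sorted descending: 33, 31, 31, 11, 11, 6, 5, 4, 4.
storage unit 1: place 33 ft³, 17 ft³ left
storage unit 2: place 31 ft³, 19 ft³ left
storage unit 3: place 31 ft³, 19 ft³ left
storage unit 1: place 11 ft³, 6 ft³ left
storage unit 2: place 11 ft³, 8 ft³ left
storage unit 1: place 6 ft³, 0 ft³ left
storage unit 2: place 5 ft³, 3 ft³ left
storage unit 3: place 4 ft³, 15 ft³ left
storage unit 3: place 4 ft³, 11 ft³ left
3 storage units × 50 ft³ = 150 ft³; used 136 ft³; unused 14 ft³.

14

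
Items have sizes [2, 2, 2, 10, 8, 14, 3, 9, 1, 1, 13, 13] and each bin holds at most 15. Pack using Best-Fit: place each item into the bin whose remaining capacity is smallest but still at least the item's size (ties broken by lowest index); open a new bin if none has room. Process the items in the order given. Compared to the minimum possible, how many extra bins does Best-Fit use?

0

Best-Fit: [2,2,2,8,1] [10,3] [14,1] [9] [13] [13] → 6 bins.
Total size 78; any packing needs at least ⌈78/15⌉ = 6 bins.
So 6 is already optimal.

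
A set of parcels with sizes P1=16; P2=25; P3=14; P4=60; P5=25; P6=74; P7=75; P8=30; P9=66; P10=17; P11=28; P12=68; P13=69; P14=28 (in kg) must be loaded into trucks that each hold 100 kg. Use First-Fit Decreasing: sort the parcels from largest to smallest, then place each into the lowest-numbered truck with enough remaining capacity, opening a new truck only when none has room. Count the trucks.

Sorted descending: 75, 74, 69, 68, 66, 60, 30, 28, 28, 25, 25, 17, 16, 14.
75 kg → truck 1 (remaining 25 kg)
74 kg → truck 2 (remaining 26 kg)
69 kg → truck 3 (remaining 31 kg)
68 kg → truck 4 (remaining 32 kg)
66 kg → truck 5 (remaining 34 kg)
60 kg → truck 6 (remaining 40 kg)
30 kg → truck 3 (remaining 1 kg)
28 kg → truck 4 (remaining 4 kg)
28 kg → truck 5 (remaining 6 kg)
25 kg → truck 1 (remaining 0 kg)
25 kg → truck 2 (remaining 1 kg)
17 kg → truck 6 (remaining 23 kg)
16 kg → truck 6 (remaining 7 kg)
14 kg → truck 7 (remaining 86 kg)

7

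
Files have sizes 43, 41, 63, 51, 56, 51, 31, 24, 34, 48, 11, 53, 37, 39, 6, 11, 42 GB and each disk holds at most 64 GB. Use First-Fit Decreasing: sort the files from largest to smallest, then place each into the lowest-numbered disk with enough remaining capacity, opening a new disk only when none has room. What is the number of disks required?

Sorted descending: 63, 56, 53, 51, 51, 48, 43, 42, 41, 39, 37, 34, 31, 24, 11, 11, 6.
63 GB → disk 1 (remaining 1 GB)
56 GB → disk 2 (remaining 8 GB)
53 GB → disk 3 (remaining 11 GB)
51 GB → disk 4 (remaining 13 GB)
51 GB → disk 5 (remaining 13 GB)
48 GB → disk 6 (remaining 16 GB)
43 GB → disk 7 (remaining 21 GB)
42 GB → disk 8 (remaining 22 GB)
41 GB → disk 9 (remaining 23 GB)
39 GB → disk 10 (remaining 25 GB)
37 GB → disk 11 (remaining 27 GB)
34 GB → disk 12 (remaining 30 GB)
31 GB → disk 13 (remaining 33 GB)
24 GB → disk 10 (remaining 1 GB)
11 GB → disk 3 (remaining 0 GB)
11 GB → disk 4 (remaining 2 GB)
6 GB → disk 2 (remaining 2 GB)

13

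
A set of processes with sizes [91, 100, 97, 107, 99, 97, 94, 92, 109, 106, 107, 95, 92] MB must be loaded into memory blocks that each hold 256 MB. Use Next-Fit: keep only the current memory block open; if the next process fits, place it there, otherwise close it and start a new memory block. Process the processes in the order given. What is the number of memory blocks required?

7 memory blocks

Put 91 MB in memory block 1; 165 MB remain.
Put 100 MB in memory block 1; 65 MB remain.
Put 97 MB in memory block 2; 159 MB remain.
Put 107 MB in memory block 2; 52 MB remain.
Put 99 MB in memory block 3; 157 MB remain.
Put 97 MB in memory block 3; 60 MB remain.
Put 94 MB in memory block 4; 162 MB remain.
Put 92 MB in memory block 4; 70 MB remain.
Put 109 MB in memory block 5; 147 MB remain.
Put 106 MB in memory block 5; 41 MB remain.
Put 107 MB in memory block 6; 149 MB remain.
Put 95 MB in memory block 6; 54 MB remain.
Put 92 MB in memory block 7; 164 MB remain.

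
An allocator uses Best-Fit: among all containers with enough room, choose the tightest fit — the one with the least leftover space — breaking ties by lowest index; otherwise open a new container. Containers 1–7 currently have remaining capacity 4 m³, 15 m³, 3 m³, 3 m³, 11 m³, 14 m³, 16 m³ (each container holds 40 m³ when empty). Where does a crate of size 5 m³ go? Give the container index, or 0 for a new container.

Containers with room: container 2 (15 m³), container 5 (11 m³), container 6 (14 m³), container 7 (16 m³).
Tightest fit is container 5 with 11 m³ free.

5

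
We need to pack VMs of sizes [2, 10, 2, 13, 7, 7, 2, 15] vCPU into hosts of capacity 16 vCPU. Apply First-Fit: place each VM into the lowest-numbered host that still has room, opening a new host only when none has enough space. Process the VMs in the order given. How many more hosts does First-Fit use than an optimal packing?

0

First-Fit: [2,10,2,2] [13] [7,7] [15] → 4 hosts.
Total size 58 vCPU; any packing needs at least ⌈58/16⌉ = 4 hosts.
So 4 is already optimal.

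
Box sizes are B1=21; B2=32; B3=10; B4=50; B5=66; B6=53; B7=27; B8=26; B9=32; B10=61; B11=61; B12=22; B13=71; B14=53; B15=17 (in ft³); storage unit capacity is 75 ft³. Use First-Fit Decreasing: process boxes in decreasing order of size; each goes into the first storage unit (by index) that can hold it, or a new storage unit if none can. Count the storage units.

Sorted descending: 71, 66, 61, 61, 53, 53, 50, 32, 32, 27, 26, 22, 21, 17, 10.
storage unit 1: place 71 ft³, 4 ft³ left
storage unit 2: place 66 ft³, 9 ft³ left
storage unit 3: place 61 ft³, 14 ft³ left
storage unit 4: place 61 ft³, 14 ft³ left
storage unit 5: place 53 ft³, 22 ft³ left
storage unit 6: place 53 ft³, 22 ft³ left
storage unit 7: place 50 ft³, 25 ft³ left
storage unit 8: place 32 ft³, 43 ft³ left
storage unit 8: place 32 ft³, 11 ft³ left
storage unit 9: place 27 ft³, 48 ft³ left
storage unit 9: place 26 ft³, 22 ft³ left
storage unit 5: place 22 ft³, 0 ft³ left
storage unit 6: place 21 ft³, 1 ft³ left
storage unit 7: place 17 ft³, 8 ft³ left
storage unit 3: place 10 ft³, 4 ft³ left

9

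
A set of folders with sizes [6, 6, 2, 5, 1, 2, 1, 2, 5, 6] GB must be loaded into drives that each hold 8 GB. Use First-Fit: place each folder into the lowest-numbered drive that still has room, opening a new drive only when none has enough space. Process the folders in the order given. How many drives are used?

5

6 GB → drive 1 (remaining 2 GB)
6 GB → drive 2 (remaining 2 GB)
2 GB → drive 1 (remaining 0 GB)
5 GB → drive 3 (remaining 3 GB)
1 GB → drive 2 (remaining 1 GB)
2 GB → drive 3 (remaining 1 GB)
1 GB → drive 2 (remaining 0 GB)
2 GB → drive 4 (remaining 6 GB)
5 GB → drive 4 (remaining 1 GB)
6 GB → drive 5 (remaining 2 GB)
Final drives: [6,2] [6,1,1] [5,2] [2,5] [6].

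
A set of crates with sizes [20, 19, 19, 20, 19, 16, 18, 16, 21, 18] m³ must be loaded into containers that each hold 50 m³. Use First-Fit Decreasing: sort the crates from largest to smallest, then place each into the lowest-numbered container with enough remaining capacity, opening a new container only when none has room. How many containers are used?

5 containers

Sorted descending: 21, 20, 20, 19, 19, 19, 18, 18, 16, 16.
Put 21 m³ in container 1; 29 m³ remain.
Put 20 m³ in container 1; 9 m³ remain.
Put 20 m³ in container 2; 30 m³ remain.
Put 19 m³ in container 2; 11 m³ remain.
Put 19 m³ in container 3; 31 m³ remain.
Put 19 m³ in container 3; 12 m³ remain.
Put 18 m³ in container 4; 32 m³ remain.
Put 18 m³ in container 4; 14 m³ remain.
Put 16 m³ in container 5; 34 m³ remain.
Put 16 m³ in container 5; 18 m³ remain.
Final containers: [21,20] [20,19] [19,19] [18,18] [16,16].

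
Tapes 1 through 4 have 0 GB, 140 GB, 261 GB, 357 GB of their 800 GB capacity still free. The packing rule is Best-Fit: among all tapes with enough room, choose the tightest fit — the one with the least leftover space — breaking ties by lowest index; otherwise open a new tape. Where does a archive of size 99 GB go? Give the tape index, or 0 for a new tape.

2

Tapes with room: tape 2 (140 GB), tape 3 (261 GB), tape 4 (357 GB).
Tightest fit is tape 2 with 140 GB free.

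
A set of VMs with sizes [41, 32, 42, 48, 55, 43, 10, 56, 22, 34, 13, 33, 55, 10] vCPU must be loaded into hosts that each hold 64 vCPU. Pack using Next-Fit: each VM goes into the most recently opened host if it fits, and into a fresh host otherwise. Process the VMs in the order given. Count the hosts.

41 vCPU → host 1 (remaining 23 vCPU)
32 vCPU → host 2 (remaining 32 vCPU)
42 vCPU → host 3 (remaining 22 vCPU)
48 vCPU → host 4 (remaining 16 vCPU)
55 vCPU → host 5 (remaining 9 vCPU)
43 vCPU → host 6 (remaining 21 vCPU)
10 vCPU → host 6 (remaining 11 vCPU)
56 vCPU → host 7 (remaining 8 vCPU)
22 vCPU → host 8 (remaining 42 vCPU)
34 vCPU → host 8 (remaining 8 vCPU)
13 vCPU → host 9 (remaining 51 vCPU)
33 vCPU → host 9 (remaining 18 vCPU)
55 vCPU → host 10 (remaining 9 vCPU)
10 vCPU → host 11 (remaining 54 vCPU)

11 hosts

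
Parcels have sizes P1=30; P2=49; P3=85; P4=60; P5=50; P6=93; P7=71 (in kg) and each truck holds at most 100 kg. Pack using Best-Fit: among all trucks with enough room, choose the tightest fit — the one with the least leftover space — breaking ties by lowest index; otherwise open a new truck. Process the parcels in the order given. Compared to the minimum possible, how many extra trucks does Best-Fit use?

1

Best-Fit: [30,49] [85] [60] [50] [93] [71] → 6 trucks.
Total size 438 kg; any packing needs at least ⌈438/100⌉ = 5 trucks.
An optimal packing achieves that bound: [93] [85] [71] [60,30] [50,49] → 5 trucks.
Excess: 6 − 5 = 1.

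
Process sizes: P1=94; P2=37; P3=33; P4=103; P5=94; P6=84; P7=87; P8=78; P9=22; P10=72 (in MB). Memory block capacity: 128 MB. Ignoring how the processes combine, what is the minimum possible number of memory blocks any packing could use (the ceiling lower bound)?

Total size = 94 + 37 + 33 + 103 + 94 + 84 + 87 + 78 + 22 + 72 = 704 MB.
⌈704 / 128⌉ = 6.

6 memory blocks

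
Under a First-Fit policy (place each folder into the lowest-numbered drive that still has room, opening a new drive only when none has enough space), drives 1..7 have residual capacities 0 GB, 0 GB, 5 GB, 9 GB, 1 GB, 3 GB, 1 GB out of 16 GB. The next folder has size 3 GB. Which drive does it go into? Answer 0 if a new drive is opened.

3

Drives with room: drive 3 (5 GB), drive 4 (9 GB), drive 6 (3 GB).
The first with room is drive 3.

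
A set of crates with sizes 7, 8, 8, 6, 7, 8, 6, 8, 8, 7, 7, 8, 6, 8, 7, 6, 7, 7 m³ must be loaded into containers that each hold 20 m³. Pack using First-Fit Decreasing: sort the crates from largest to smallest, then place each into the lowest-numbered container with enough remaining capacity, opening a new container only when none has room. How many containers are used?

Sorted descending: 8, 8, 8, 8, 8, 8, 8, 7, 7, 7, 7, 7, 7, 7, 6, 6, 6, 6.
Put 8 m³ in container 1; 12 m³ remain.
Put 8 m³ in container 1; 4 m³ remain.
Put 8 m³ in container 2; 12 m³ remain.
Put 8 m³ in container 2; 4 m³ remain.
Put 8 m³ in container 3; 12 m³ remain.
Put 8 m³ in container 3; 4 m³ remain.
Put 8 m³ in container 4; 12 m³ remain.
Put 7 m³ in container 4; 5 m³ remain.
Put 7 m³ in container 5; 13 m³ remain.
Put 7 m³ in container 5; 6 m³ remain.
Put 7 m³ in container 6; 13 m³ remain.
Put 7 m³ in container 6; 6 m³ remain.
Put 7 m³ in container 7; 13 m³ remain.
Put 7 m³ in container 7; 6 m³ remain.
Put 6 m³ in container 5; 0 m³ remain.
Put 6 m³ in container 6; 0 m³ remain.
Put 6 m³ in container 7; 0 m³ remain.
Put 6 m³ in container 8; 14 m³ remain.

8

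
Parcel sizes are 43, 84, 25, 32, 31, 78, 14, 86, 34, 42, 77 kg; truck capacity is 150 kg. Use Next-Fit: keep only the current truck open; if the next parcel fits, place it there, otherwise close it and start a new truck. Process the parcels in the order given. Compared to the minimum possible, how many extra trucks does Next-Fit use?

1

Next-Fit: [43,84] [25,32,31] [78,14] [86,34] [42,77] → 5 trucks.
Total size 546 kg; any packing needs at least ⌈546/150⌉ = 4 trucks.
An optimal packing achieves that bound: [86,43,14] [84,42] [78,34,32] [77,31,25] → 4 trucks.
Excess: 5 − 4 = 1.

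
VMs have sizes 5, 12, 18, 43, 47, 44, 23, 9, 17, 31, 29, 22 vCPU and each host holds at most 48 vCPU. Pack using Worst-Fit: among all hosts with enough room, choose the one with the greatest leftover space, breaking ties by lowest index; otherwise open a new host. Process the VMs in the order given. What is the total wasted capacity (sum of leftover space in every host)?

5 vCPU → host 1 (remaining 43 vCPU)
12 vCPU → host 1 (remaining 31 vCPU)
18 vCPU → host 1 (remaining 13 vCPU)
43 vCPU → host 2 (remaining 5 vCPU)
47 vCPU → host 3 (remaining 1 vCPU)
44 vCPU → host 4 (remaining 4 vCPU)
23 vCPU → host 5 (remaining 25 vCPU)
9 vCPU → host 5 (remaining 16 vCPU)
17 vCPU → host 6 (remaining 31 vCPU)
31 vCPU → host 6 (remaining 0 vCPU)
29 vCPU → host 7 (remaining 19 vCPU)
22 vCPU → host 8 (remaining 26 vCPU)
8 hosts × 48 vCPU = 384 vCPU; used 300 vCPU; unused 84 vCPU.

84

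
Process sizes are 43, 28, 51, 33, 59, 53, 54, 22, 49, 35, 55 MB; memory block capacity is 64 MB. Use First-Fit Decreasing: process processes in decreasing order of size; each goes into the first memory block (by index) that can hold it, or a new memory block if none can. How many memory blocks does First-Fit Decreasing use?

Sorted descending: 59, 55, 54, 53, 51, 49, 43, 35, 33, 28, 22.
memory block 1: place 59 MB, 5 MB left
memory block 2: place 55 MB, 9 MB left
memory block 3: place 54 MB, 10 MB left
memory block 4: place 53 MB, 11 MB left
memory block 5: place 51 MB, 13 MB left
memory block 6: place 49 MB, 15 MB left
memory block 7: place 43 MB, 21 MB left
memory block 8: place 35 MB, 29 MB left
memory block 9: place 33 MB, 31 MB left
memory block 8: place 28 MB, 1 MB left
memory block 9: place 22 MB, 9 MB left
Final memory blocks: [59] [55] [54] [53] [51] [49] [43] [35,28] [33,22].

9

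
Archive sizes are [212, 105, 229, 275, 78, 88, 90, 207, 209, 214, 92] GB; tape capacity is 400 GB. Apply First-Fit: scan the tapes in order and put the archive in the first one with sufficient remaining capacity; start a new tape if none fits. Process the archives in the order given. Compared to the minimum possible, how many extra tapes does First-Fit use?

0

First-Fit: [212,105,78] [229,88] [275,90] [207,92] [209] [214] → 6 tapes.
6 archives exceed 200 GB (half the capacity), and no two of those can share a tape, so at least 6 tapes are needed.
So 6 is already optimal.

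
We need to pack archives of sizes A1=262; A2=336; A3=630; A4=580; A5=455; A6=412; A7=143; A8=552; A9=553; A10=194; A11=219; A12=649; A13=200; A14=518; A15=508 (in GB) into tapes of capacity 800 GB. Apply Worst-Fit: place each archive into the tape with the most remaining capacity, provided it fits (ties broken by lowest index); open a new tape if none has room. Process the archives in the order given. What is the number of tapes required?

Put A1 (262 GB) in tape 1; 538 GB remain.
Put A2 (336 GB) in tape 1; 202 GB remain.
Put A3 (630 GB) in tape 2; 170 GB remain.
Put A4 (580 GB) in tape 3; 220 GB remain.
Put A5 (455 GB) in tape 4; 345 GB remain.
Put A6 (412 GB) in tape 5; 388 GB remain.
Put A7 (143 GB) in tape 5; 245 GB remain.
Put A8 (552 GB) in tape 6; 248 GB remain.
Put A9 (553 GB) in tape 7; 247 GB remain.
Put A10 (194 GB) in tape 4; 151 GB remain.
Put A11 (219 GB) in tape 6; 29 GB remain.
Put A12 (649 GB) in tape 8; 151 GB remain.
Put A13 (200 GB) in tape 7; 47 GB remain.
Put A14 (518 GB) in tape 9; 282 GB remain.
Put A15 (508 GB) in tape 10; 292 GB remain.
Final tapes: [262,336] [630] [580] [455,194] [412,143] [552,219] [553,200] [649] [518] [508].

10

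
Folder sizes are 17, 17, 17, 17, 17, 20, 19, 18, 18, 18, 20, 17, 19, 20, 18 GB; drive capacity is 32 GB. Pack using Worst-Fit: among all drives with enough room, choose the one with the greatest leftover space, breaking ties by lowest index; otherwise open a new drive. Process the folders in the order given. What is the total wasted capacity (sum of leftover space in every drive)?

208

drive 1: place 17 GB, 15 GB left
drive 2: place 17 GB, 15 GB left
drive 3: place 17 GB, 15 GB left
drive 4: place 17 GB, 15 GB left
drive 5: place 17 GB, 15 GB left
drive 6: place 20 GB, 12 GB left
drive 7: place 19 GB, 13 GB left
drive 8: place 18 GB, 14 GB left
drive 9: place 18 GB, 14 GB left
drive 10: place 18 GB, 14 GB left
drive 11: place 20 GB, 12 GB left
drive 12: place 17 GB, 15 GB left
drive 13: place 19 GB, 13 GB left
drive 14: place 20 GB, 12 GB left
drive 15: place 18 GB, 14 GB left
15 drives × 32 GB = 480 GB; used 272 GB; unused 208 GB.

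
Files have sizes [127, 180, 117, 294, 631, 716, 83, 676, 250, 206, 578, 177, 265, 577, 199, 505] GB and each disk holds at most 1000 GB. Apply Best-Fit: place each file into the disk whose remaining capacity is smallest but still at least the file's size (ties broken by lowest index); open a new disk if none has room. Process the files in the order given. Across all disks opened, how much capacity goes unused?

1419

127 GB → disk 1 (remaining 873 GB)
180 GB → disk 1 (remaining 693 GB)
117 GB → disk 1 (remaining 576 GB)
294 GB → disk 1 (remaining 282 GB)
631 GB → disk 2 (remaining 369 GB)
716 GB → disk 3 (remaining 284 GB)
83 GB → disk 1 (remaining 199 GB)
676 GB → disk 4 (remaining 324 GB)
250 GB → disk 3 (remaining 34 GB)
206 GB → disk 4 (remaining 118 GB)
578 GB → disk 5 (remaining 422 GB)
177 GB → disk 1 (remaining 22 GB)
265 GB → disk 2 (remaining 104 GB)
577 GB → disk 6 (remaining 423 GB)
199 GB → disk 5 (remaining 223 GB)
505 GB → disk 7 (remaining 495 GB)
7 disks × 1000 GB = 7000 GB; used 5581 GB; unused 1419 GB.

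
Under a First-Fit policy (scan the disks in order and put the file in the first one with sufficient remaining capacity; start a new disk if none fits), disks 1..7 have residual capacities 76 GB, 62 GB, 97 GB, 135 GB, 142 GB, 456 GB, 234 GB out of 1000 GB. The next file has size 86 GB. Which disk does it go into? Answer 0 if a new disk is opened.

3

Disks with room: disk 3 (97 GB), disk 4 (135 GB), disk 5 (142 GB), disk 6 (456 GB), disk 7 (234 GB).
The first with room is disk 3.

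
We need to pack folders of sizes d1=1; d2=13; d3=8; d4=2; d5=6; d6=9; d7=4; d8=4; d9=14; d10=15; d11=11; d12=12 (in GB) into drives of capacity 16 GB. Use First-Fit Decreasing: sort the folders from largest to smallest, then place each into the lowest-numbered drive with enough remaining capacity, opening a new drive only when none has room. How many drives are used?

7 drives

Sorted descending: 15, 14, 13, 12, 11, 9, 8, 6, 4, 4, 2, 1.
drive 1: place 15 GB, 1 GB left
drive 2: place 14 GB, 2 GB left
drive 3: place 13 GB, 3 GB left
drive 4: place 12 GB, 4 GB left
drive 5: place 11 GB, 5 GB left
drive 6: place 9 GB, 7 GB left
drive 7: place 8 GB, 8 GB left
drive 6: place 6 GB, 1 GB left
drive 4: place 4 GB, 0 GB left
drive 5: place 4 GB, 1 GB left
drive 2: place 2 GB, 0 GB left
drive 1: place 1 GB, 0 GB left
Final drives: [15,1] [14,2] [13] [12,4] [11,4] [9,6] [8].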